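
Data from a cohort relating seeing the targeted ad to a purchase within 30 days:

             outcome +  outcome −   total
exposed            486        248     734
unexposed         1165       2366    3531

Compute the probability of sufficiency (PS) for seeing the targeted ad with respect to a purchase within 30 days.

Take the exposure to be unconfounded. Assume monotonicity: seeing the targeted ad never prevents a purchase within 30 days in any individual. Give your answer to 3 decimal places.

PS ≈ 0.496

p₁ = P(outcome | exposed) = 486/734 = 0.66213
p₀ = P(outcome | unexposed) = 1165/3531 = 0.32993
Under exogeneity and monotonicity, PS = (p₁ − p₀)/(1 − p₀).
PS = (0.66213 − 0.32993) / 0.67007 ≈ 0.4958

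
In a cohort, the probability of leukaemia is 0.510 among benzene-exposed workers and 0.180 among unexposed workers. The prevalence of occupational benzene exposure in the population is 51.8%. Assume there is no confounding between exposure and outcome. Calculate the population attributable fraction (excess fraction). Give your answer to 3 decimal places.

PAF ≈ 0.487

Let p₁ = 0.51, p₀ = 0.18.
Overall risk P(Y=1) = π·p₁ + (1−π)·p₀ = 0.518×0.51 + 0.482×0.18 = 0.35094.
Under exogeneity, PAF = [P(Y=1) − p₀] / P(Y=1).
PAF = (0.35094 − 0.18) / 0.35094 ≈ 0.4871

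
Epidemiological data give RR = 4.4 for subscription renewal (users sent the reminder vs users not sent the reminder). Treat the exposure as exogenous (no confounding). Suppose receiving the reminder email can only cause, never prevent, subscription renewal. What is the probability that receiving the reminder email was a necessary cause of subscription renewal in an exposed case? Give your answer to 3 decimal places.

PN ≈ 0.773

Under exogeneity and monotonicity, PN = (RR − 1) / RR = 1 − 1/RR.
PN = (4.4 − 1) / 4.4 = 3.4 / 4.4 ≈ 0.7727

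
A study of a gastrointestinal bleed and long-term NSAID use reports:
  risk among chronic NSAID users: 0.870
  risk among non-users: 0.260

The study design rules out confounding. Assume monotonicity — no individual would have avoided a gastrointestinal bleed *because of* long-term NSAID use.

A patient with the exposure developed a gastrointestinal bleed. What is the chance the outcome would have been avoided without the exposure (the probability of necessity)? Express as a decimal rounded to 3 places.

PN ≈ 0.701

Let p₁ = 0.87, p₀ = 0.26.
Under exogeneity and monotonicity, PN = (p₁ − p₀) / p₁.
PN = (0.87 − 0.26) / 0.87 = 0.61 / 0.87 ≈ 0.7011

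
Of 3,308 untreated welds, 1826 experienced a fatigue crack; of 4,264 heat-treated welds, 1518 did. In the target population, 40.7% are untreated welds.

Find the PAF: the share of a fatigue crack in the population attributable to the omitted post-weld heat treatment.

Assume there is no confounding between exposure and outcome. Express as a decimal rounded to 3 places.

PAF ≈ 0.183

p₁ = P(outcome | exposed) = 1826/3308 = 0.552
p₀ = P(outcome | unexposed) = 1518/4264 = 0.356
Overall risk P(Y=1) = π·p₁ + (1−π)·p₀ = 0.407×0.552 + 0.593×0.356 = 0.43577.
Under exogeneity, PAF = [P(Y=1) − p₀] / P(Y=1).
PAF = (0.43577 − 0.356) / 0.43577 ≈ 0.1831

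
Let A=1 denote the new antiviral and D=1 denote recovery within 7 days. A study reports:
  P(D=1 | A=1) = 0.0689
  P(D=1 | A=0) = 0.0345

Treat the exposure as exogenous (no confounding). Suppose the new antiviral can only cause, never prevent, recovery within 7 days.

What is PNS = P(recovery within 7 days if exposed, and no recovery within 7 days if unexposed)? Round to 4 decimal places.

PNS ≈ 0.0344

Let p₁ = 0.0689, p₀ = 0.0345.
Under exogeneity and monotonicity, PNS = p₁ − p₀.
PNS = 0.0689 − 0.0345 = 0.0344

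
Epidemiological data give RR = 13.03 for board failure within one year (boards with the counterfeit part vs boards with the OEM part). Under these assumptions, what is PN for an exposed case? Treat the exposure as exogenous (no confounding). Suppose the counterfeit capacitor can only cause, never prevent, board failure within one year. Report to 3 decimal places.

PN ≈ 0.923

Under exogeneity and monotonicity, PN = (RR − 1) / RR = 1 − 1/RR.
PN = (13.03 − 1) / 13.03 = 12.03 / 13.03 ≈ 0.9233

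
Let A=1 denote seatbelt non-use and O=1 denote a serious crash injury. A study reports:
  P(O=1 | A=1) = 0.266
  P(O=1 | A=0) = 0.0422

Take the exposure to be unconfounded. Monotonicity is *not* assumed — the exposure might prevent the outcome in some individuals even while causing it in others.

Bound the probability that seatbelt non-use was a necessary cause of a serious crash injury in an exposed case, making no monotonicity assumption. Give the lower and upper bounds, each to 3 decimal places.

0.841 ≤ PN ≤ 1.000

Let p₁ = 0.266, p₀ = 0.0422.
Under exogeneity alone the bounds on PN are max{0,(p₁−p₀)/p₁} ≤ PN ≤ min{1,(1−p₀)/p₁}.
  lower = (p₁ − p₀)/p₁ = 0.2238 / 0.266 ≈ 0.8414
  upper = min{1, (1 − p₀)/p₁} = 0.9578 / 0.266 ≈ 3.6008 → capped at 1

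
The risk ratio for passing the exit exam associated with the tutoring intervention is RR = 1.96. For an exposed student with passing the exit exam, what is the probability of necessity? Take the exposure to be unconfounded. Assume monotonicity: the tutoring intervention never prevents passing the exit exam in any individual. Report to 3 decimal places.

Under exogeneity and monotonicity, PN = (RR − 1) / RR = 1 − 1/RR.
PN = (1.96 − 1) / 1.96 = 0.96 / 1.96 ≈ 0.4898

PN ≈ 0.490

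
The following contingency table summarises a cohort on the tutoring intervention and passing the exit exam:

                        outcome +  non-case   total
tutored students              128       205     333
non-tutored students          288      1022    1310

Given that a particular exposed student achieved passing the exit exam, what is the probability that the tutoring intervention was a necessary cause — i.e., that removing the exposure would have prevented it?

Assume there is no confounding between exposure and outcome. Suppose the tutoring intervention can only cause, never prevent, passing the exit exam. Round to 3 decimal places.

p₁ = P(outcome | exposed) = 128/333 = 0.38438
p₀ = P(outcome | unexposed) = 288/1310 = 0.21985
Under exogeneity and monotonicity, PN = (p₁ − p₀)/p₁.
PN = (0.38438 − 0.21985) / 0.38438 ≈ 0.4281

PN ≈ 0.428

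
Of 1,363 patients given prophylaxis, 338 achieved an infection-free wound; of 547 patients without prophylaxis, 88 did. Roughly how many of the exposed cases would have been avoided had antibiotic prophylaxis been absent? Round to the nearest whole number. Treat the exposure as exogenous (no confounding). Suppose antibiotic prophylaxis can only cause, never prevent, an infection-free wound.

about 119 cases

p₁ = P(outcome | exposed) = 338/1363 = 0.24798
p₀ = P(outcome | unexposed) = 88/547 = 0.16088
PN = (p₁ − p₀)/p₁ = (0.24798 − 0.16088) / 0.24798 ≈ 0.35125.
Attributable cases ≈ PN × (exposed cases) = 0.35125 × 338 ≈ 118.72.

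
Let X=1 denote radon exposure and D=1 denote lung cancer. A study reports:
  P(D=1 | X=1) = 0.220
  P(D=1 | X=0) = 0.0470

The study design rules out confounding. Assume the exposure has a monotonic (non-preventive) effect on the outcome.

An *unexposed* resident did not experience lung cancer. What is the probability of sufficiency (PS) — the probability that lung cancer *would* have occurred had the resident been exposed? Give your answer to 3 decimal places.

Let p₁ = 0.22, p₀ = 0.047.
Under exogeneity and monotonicity, PS = (p₁ − p₀) / (1 − p₀).
PS = (0.22 − 0.047) / (1 − 0.047) = 0.173 / 0.953 ≈ 0.1815

PS ≈ 0.182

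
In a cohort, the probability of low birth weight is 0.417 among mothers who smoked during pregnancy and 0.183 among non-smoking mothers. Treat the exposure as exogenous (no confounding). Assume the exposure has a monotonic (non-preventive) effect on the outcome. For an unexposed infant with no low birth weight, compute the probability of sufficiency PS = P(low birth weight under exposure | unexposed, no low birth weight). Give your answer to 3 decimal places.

PS ≈ 0.286

Let p₁ = 0.417, p₀ = 0.183.
Under exogeneity and monotonicity, PS = (p₁ − p₀) / (1 − p₀).
PS = (0.417 − 0.183) / (1 − 0.183) = 0.234 / 0.817 ≈ 0.2864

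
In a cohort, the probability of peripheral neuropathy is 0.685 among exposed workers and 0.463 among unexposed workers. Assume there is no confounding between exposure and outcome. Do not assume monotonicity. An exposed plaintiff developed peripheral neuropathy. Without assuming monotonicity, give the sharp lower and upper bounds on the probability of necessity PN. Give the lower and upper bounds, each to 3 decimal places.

Let p₁ = 0.685, p₀ = 0.463.
Under exogeneity alone the bounds on PN are max{0,(p₁−p₀)/p₁} ≤ PN ≤ min{1,(1−p₀)/p₁}.
  lower = (p₁ − p₀)/p₁ = 0.222 / 0.685 ≈ 0.3241
  upper = min{1, (1 − p₀)/p₁} = 0.537 / 0.685 ≈ 0.7839

0.324 ≤ PN ≤ 0.784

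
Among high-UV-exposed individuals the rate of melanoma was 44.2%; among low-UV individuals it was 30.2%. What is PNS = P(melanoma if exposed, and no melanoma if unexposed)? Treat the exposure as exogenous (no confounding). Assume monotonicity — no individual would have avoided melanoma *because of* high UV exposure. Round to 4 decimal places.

PNS ≈ 0.1400

p₁ = 0.442, p₀ = 0.302.
Under exogeneity and monotonicity, PNS = p₁ − p₀.
PNS = 0.442 − 0.302 = 0.14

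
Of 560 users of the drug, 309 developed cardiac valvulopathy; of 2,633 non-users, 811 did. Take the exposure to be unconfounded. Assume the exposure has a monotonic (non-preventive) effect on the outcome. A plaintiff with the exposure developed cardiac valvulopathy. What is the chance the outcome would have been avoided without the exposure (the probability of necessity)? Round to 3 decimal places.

PN ≈ 0.442

p₁ = P(outcome | exposed) = 309/560 = 0.55179
p₀ = P(outcome | unexposed) = 811/2633 = 0.30801
Under exogeneity and monotonicity, PN = (p₁ − p₀) / p₁.
PN = (0.55179 − 0.30801) / 0.55179 = 0.24377 / 0.55179 ≈ 0.4418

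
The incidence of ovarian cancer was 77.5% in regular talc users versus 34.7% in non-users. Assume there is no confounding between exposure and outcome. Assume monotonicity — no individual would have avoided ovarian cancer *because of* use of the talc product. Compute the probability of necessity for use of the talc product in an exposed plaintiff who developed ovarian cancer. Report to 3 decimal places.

PN ≈ 0.552

p₁ = 0.775, p₀ = 0.347.
Under exogeneity and monotonicity, PN = (p₁ − p₀) / p₁.
PN = (0.775 − 0.347) / 0.775 = 0.428 / 0.775 ≈ 0.5523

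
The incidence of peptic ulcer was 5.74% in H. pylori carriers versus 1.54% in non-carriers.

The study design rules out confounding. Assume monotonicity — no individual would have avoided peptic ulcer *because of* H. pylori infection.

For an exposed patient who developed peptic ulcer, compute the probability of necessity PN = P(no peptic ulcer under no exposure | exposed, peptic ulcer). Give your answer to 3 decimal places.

PN ≈ 0.732

p₁ = 0.0574, p₀ = 0.0154.
Under exogeneity and monotonicity, PN = (p₁ − p₀) / p₁.
PN = (0.0574 − 0.0154) / 0.0574 = 0.042 / 0.0574 ≈ 0.7317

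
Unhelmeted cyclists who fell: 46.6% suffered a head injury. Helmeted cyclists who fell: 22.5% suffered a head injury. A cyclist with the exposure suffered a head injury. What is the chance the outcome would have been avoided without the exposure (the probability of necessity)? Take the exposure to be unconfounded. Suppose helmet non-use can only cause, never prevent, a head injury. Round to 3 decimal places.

PN ≈ 0.517

p₁ = 0.466, p₀ = 0.225.
Under exogeneity and monotonicity, PN = (p₁ − p₀) / p₁.
PN = (0.466 − 0.225) / 0.466 = 0.241 / 0.466 ≈ 0.5172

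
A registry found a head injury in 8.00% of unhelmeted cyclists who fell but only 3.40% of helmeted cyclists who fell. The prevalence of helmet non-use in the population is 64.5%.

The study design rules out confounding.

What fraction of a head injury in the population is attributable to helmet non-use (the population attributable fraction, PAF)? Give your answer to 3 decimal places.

p₁ = 0.08, p₀ = 0.034.
Overall risk P(Y=1) = π·p₁ + (1−π)·p₀ = 0.645×0.08 + 0.355×0.034 = 0.06367.
Under exogeneity, PAF = [P(Y=1) − p₀] / P(Y=1).
PAF = (0.06367 − 0.034) / 0.06367 ≈ 0.4660

PAF ≈ 0.466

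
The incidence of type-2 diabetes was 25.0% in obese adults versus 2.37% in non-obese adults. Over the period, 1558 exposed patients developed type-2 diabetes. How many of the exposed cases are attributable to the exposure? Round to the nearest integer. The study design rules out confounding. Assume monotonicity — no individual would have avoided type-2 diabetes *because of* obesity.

p₁ = 0.25, p₀ = 0.0237.
PN = (p₁ − p₀)/p₁ = (0.25 − 0.0237) / 0.25 ≈ 0.90520.
Attributable cases ≈ PN × (exposed cases) = 0.90520 × 1558 ≈ 1410.30.

about 1410 cases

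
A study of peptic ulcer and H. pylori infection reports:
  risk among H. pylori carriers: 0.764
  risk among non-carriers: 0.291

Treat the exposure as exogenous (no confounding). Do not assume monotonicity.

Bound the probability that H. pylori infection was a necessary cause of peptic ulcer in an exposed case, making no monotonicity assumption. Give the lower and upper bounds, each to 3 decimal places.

Let p₁ = 0.764, p₀ = 0.291.
Under exogeneity alone the bounds on PN are max{0,(p₁−p₀)/p₁} ≤ PN ≤ min{1,(1−p₀)/p₁}.
  lower = (p₁ − p₀)/p₁ = 0.473 / 0.764 ≈ 0.6191
  upper = min{1, (1 − p₀)/p₁} = 0.709 / 0.764 ≈ 0.9280

0.619 ≤ PN ≤ 0.928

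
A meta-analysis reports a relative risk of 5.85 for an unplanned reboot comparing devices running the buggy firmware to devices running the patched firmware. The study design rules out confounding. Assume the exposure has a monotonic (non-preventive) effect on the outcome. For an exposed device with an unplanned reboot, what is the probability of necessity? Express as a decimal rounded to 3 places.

PN ≈ 0.829

Under exogeneity and monotonicity, PN = (RR − 1) / RR = 1 − 1/RR.
PN = (5.85 − 1) / 5.85 = 4.85 / 5.85 ≈ 0.8291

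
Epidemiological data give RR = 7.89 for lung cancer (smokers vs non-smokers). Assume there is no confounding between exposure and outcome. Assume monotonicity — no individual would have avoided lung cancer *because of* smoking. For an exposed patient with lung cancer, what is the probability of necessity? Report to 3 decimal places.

Under exogeneity and monotonicity, PN = (RR − 1) / RR = 1 − 1/RR.
PN = (7.89 − 1) / 7.89 = 6.89 / 7.89 ≈ 0.8733

PN ≈ 0.873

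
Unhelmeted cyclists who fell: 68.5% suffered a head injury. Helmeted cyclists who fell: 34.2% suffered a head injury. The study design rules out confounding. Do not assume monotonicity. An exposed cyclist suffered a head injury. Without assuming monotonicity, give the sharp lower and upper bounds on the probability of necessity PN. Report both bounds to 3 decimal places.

p₁ = 0.685, p₀ = 0.342.
Under exogeneity alone the bounds on PN are max{0,(p₁−p₀)/p₁} ≤ PN ≤ min{1,(1−p₀)/p₁}.
  lower = (p₁ − p₀)/p₁ = 0.343 / 0.685 ≈ 0.5007
  upper = min{1, (1 − p₀)/p₁} = 0.658 / 0.685 ≈ 0.9606

0.501 ≤ PN ≤ 0.961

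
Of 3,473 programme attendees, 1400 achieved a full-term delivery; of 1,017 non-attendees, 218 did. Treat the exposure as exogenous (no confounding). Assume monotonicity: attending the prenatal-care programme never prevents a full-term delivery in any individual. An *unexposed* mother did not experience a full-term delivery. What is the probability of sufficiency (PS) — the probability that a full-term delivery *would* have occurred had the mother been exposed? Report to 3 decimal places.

p₁ = P(outcome | exposed) = 1400/3473 = 0.40311
p₀ = P(outcome | unexposed) = 218/1017 = 0.21436
Under exogeneity and monotonicity, PS = (p₁ − p₀) / (1 − p₀).
PS = (0.40311 − 0.21436) / (1 − 0.21436) = 0.18875 / 0.78564 ≈ 0.2403

PS ≈ 0.240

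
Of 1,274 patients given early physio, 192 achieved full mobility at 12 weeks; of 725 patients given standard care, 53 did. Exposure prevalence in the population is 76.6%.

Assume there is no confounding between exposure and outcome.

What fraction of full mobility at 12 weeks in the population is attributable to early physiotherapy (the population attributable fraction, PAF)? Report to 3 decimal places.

PAF ≈ 0.448

p₁ = P(outcome | exposed) = 192/1274 = 0.15071
p₀ = P(outcome | unexposed) = 53/725 = 0.073103
Overall risk P(Y=1) = π·p₁ + (1−π)·p₀ = 0.766×0.15071 + 0.234×0.073103 = 0.13255.
Under exogeneity, PAF = [P(Y=1) − p₀] / P(Y=1).
PAF = (0.13255 − 0.073103) / 0.13255 ≈ 0.4485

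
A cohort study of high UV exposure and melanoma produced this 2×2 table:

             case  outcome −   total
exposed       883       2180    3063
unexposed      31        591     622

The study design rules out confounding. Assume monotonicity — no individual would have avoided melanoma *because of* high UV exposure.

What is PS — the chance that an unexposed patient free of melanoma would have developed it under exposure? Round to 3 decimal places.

p₁ = P(outcome | exposed) = 883/3063 = 0.28828
p₀ = P(outcome | unexposed) = 31/622 = 0.049839
Under exogeneity and monotonicity, PS = (p₁ − p₀) / (1 − p₀).
PS = (0.28828 − 0.049839) / (1 − 0.049839) = 0.23844 / 0.95016 ≈ 0.2509

PS ≈ 0.251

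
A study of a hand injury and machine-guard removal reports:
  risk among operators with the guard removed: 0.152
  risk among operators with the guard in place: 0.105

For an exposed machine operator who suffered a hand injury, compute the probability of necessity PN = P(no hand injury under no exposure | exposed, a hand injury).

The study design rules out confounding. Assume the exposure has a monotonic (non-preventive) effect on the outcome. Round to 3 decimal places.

Let p₁ = 0.152, p₀ = 0.105.
Under exogeneity and monotonicity, PN = (p₁ − p₀) / p₁.
PN = (0.152 − 0.105) / 0.152 = 0.047 / 0.152 ≈ 0.3092

PN ≈ 0.309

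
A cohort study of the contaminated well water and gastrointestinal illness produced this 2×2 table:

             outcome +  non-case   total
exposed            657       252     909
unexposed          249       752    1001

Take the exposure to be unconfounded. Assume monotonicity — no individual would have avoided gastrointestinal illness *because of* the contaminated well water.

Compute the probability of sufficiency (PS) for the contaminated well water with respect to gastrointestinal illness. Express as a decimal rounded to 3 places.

PS ≈ 0.631

p₁ = P(outcome | exposed) = 657/909 = 0.72277
p₀ = P(outcome | unexposed) = 249/1001 = 0.24875
Under exogeneity and monotonicity, PS = (p₁ − p₀)/(1 − p₀).
PS = (0.72277 − 0.24875) / 0.75125 ≈ 0.6310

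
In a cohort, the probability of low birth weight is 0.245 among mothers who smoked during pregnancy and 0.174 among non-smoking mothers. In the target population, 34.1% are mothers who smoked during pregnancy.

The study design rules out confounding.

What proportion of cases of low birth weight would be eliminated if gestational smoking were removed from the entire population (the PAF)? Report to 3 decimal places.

Let p₁ = 0.245, p₀ = 0.174.
Overall risk P(Y=1) = π·p₁ + (1−π)·p₀ = 0.341×0.245 + 0.659×0.174 = 0.19821.
Under exogeneity, PAF = [P(Y=1) − p₀] / P(Y=1).
PAF = (0.19821 − 0.174) / 0.19821 ≈ 0.1221

PAF ≈ 0.122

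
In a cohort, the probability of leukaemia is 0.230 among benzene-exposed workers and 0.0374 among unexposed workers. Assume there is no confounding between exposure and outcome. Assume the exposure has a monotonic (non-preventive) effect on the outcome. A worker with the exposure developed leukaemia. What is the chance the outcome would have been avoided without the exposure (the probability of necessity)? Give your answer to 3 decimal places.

PN ≈ 0.837

Let p₁ = 0.23, p₀ = 0.0374.
Under exogeneity and monotonicity, PN = (p₁ − p₀) / p₁.
PN = (0.23 − 0.0374) / 0.23 = 0.1926 / 0.23 ≈ 0.8374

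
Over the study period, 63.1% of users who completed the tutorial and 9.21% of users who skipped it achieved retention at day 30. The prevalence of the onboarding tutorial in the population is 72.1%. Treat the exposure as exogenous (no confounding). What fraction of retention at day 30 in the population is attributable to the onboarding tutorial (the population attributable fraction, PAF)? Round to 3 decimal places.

p₁ = 0.631, p₀ = 0.0921.
Overall risk P(Y=1) = π·p₁ + (1−π)·p₀ = 0.721×0.631 + 0.279×0.0921 = 0.48065.
Under exogeneity, PAF = [P(Y=1) − p₀] / P(Y=1).
PAF = (0.48065 − 0.0921) / 0.48065 ≈ 0.8084

PAF ≈ 0.808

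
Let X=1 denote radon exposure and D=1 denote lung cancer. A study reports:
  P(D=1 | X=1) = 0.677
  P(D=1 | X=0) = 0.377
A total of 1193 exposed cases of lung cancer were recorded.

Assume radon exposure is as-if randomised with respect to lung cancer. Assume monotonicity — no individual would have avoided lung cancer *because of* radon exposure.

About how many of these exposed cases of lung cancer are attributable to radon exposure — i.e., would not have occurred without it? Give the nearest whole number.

Let p₁ = 0.677, p₀ = 0.377.
PN = (p₁ − p₀)/p₁ = (0.677 − 0.377) / 0.677 ≈ 0.44313.
Attributable cases ≈ PN × (exposed cases) = 0.44313 × 1193 ≈ 528.66.

about 529 cases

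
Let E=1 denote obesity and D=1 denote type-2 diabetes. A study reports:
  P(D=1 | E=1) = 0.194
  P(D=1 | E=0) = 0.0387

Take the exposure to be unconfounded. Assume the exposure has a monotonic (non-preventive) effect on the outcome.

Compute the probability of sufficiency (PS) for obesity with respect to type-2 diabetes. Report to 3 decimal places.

PS ≈ 0.162

Let p₁ = 0.194, p₀ = 0.0387.
Under exogeneity and monotonicity, PS = (p₁ − p₀) / (1 − p₀).
PS = (0.194 − 0.0387) / (1 − 0.0387) = 0.1553 / 0.9613 ≈ 0.1616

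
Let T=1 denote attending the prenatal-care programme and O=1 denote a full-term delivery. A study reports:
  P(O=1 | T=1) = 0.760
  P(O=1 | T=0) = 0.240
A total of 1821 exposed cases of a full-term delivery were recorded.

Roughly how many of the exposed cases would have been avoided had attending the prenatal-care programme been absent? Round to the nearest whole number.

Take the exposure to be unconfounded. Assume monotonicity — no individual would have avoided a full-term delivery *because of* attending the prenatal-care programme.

Let p₁ = 0.76, p₀ = 0.24.
PN = (p₁ − p₀)/p₁ = (0.76 − 0.24) / 0.76 ≈ 0.68421.
Attributable cases ≈ PN × (exposed cases) = 0.68421 × 1821 ≈ 1245.95.

about 1246 cases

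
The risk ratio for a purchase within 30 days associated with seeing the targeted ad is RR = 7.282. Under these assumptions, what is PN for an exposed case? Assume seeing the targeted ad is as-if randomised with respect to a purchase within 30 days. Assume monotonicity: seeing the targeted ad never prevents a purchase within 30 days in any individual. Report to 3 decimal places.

PN ≈ 0.863

Under exogeneity and monotonicity, PN = (RR − 1) / RR = 1 − 1/RR.
PN = (7.282 − 1) / 7.282 = 6.282 / 7.282 ≈ 0.8627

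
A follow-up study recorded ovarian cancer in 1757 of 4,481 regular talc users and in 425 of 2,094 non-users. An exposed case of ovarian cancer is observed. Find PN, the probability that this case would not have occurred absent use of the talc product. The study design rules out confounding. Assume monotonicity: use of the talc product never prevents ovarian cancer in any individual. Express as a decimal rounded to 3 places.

p₁ = P(outcome | exposed) = 1757/4481 = 0.3921
p₀ = P(outcome | unexposed) = 425/2094 = 0.20296
Under exogeneity and monotonicity, PN = (p₁ − p₀) / p₁.
PN = (0.3921 − 0.20296) / 0.3921 = 0.18914 / 0.3921 ≈ 0.4824

PN ≈ 0.482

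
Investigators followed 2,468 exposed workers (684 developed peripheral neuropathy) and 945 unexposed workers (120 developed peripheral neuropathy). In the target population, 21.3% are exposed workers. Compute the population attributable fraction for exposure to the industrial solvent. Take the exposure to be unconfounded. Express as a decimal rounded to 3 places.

PAF ≈ 0.201

p₁ = P(outcome | exposed) = 684/2468 = 0.27715
p₀ = P(outcome | unexposed) = 120/945 = 0.12698
Overall risk P(Y=1) = π·p₁ + (1−π)·p₀ = 0.213×0.27715 + 0.787×0.12698 = 0.15897.
Under exogeneity, PAF = [P(Y=1) − p₀] / P(Y=1).
PAF = (0.15897 − 0.12698) / 0.15897 ≈ 0.2012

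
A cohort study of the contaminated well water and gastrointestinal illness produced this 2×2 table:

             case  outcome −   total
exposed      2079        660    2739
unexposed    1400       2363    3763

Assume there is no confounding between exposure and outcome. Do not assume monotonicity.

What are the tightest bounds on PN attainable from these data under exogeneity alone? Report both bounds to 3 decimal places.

0.510 ≤ PN ≤ 0.827

p₁ = P(outcome | exposed) = 2079/2739 = 0.75904
p₀ = P(outcome | unexposed) = 1400/3763 = 0.37204
Under exogeneity alone the bounds on PN are max{0,(p₁−p₀)/p₁} ≤ PN ≤ min{1,(1−p₀)/p₁}.
  lower = (p₁ − p₀)/p₁ = 0.38699 / 0.75904 ≈ 0.5098
  upper = min{1, (1 − p₀)/p₁} = 0.62796 / 0.75904 ≈ 0.8273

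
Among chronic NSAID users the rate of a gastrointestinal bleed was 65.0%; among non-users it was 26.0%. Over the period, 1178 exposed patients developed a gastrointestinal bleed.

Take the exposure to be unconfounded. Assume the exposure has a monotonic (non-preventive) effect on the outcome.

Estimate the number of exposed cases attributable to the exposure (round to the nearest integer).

about 707 cases

p₁ = 0.65, p₀ = 0.26.
PN = (p₁ − p₀)/p₁ = (0.65 − 0.26) / 0.65 ≈ 0.60000.
Attributable cases ≈ PN × (exposed cases) = 0.60000 × 1178 ≈ 706.80.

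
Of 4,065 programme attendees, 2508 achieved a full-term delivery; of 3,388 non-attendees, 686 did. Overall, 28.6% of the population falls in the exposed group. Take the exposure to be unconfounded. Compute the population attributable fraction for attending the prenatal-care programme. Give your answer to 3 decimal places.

p₁ = P(outcome | exposed) = 2508/4065 = 0.61697
p₀ = P(outcome | unexposed) = 686/3388 = 0.20248
Overall risk P(Y=1) = π·p₁ + (1−π)·p₀ = 0.286×0.61697 + 0.714×0.20248 = 0.32102.
Under exogeneity, PAF = [P(Y=1) − p₀] / P(Y=1).
PAF = (0.32102 − 0.20248) / 0.32102 ≈ 0.3693

PAF ≈ 0.369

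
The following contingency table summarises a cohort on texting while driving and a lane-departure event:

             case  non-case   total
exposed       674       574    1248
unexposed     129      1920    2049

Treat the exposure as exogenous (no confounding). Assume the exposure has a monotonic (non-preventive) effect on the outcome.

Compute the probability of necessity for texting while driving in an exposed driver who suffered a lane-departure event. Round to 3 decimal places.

p₁ = P(outcome | exposed) = 674/1248 = 0.54006
p₀ = P(outcome | unexposed) = 129/2049 = 0.062958
Under exogeneity and monotonicity, PN = (p₁ − p₀) / p₁.
PN = (0.54006 − 0.062958) / 0.54006 = 0.47711 / 0.54006 ≈ 0.8834

PN ≈ 0.883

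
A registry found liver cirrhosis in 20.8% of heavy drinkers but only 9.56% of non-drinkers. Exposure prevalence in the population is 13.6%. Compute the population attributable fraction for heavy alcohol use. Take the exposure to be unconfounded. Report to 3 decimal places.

p₁ = 0.208, p₀ = 0.0956.
Overall risk P(Y=1) = π·p₁ + (1−π)·p₀ = 0.136×0.208 + 0.864×0.0956 = 0.11089.
Under exogeneity, PAF = [P(Y=1) − p₀] / P(Y=1).
PAF = (0.11089 − 0.0956) / 0.11089 ≈ 0.1379

PAF ≈ 0.138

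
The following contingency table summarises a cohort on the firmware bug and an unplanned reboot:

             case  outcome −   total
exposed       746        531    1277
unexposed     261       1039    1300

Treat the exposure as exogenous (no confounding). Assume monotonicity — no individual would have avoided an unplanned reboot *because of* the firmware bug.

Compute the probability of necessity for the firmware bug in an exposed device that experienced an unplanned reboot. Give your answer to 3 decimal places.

PN ≈ 0.656

p₁ = P(outcome | exposed) = 746/1277 = 0.58418
p₀ = P(outcome | unexposed) = 261/1300 = 0.20077
Under exogeneity and monotonicity, PN = (p₁ − p₀) / p₁.
PN = (0.58418 − 0.20077) / 0.58418 = 0.38341 / 0.58418 ≈ 0.6563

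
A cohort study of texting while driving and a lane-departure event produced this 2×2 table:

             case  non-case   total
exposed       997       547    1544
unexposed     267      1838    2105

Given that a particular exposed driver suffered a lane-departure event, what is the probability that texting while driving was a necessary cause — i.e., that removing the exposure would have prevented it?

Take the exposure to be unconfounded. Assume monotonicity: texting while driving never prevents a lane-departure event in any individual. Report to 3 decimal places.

PN ≈ 0.804

p₁ = P(outcome | exposed) = 997/1544 = 0.64573
p₀ = P(outcome | unexposed) = 267/2105 = 0.12684
Under exogeneity and monotonicity, PN = (p₁ − p₀) / p₁.
PN = (0.64573 − 0.12684) / 0.64573 = 0.51888 / 0.64573 ≈ 0.8036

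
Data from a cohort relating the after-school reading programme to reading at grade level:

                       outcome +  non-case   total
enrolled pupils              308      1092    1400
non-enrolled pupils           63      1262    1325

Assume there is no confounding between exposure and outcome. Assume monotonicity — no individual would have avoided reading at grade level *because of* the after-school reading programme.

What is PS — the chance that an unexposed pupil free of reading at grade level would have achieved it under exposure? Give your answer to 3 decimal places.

p₁ = P(outcome | exposed) = 308/1400 = 0.22
p₀ = P(outcome | unexposed) = 63/1325 = 0.047547
Under exogeneity and monotonicity, PS = (p₁ − p₀)/(1 − p₀).
PS = (0.22 − 0.047547) / 0.95245 ≈ 0.1811

PS ≈ 0.181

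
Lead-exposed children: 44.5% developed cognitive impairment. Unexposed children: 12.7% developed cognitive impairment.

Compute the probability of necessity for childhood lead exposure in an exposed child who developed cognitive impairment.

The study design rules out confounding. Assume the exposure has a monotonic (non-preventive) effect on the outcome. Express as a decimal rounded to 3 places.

PN ≈ 0.715

p₁ = 0.445, p₀ = 0.127.
Under exogeneity and monotonicity, PN = (p₁ − p₀) / p₁.
PN = (0.445 − 0.127) / 0.445 = 0.318 / 0.445 ≈ 0.7146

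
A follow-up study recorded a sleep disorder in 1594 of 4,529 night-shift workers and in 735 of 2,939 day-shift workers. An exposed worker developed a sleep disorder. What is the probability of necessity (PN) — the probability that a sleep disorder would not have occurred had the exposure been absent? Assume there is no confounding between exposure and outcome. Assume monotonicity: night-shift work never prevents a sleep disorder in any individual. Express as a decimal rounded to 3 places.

p₁ = P(outcome | exposed) = 1594/4529 = 0.35195
p₀ = P(outcome | unexposed) = 735/2939 = 0.25009
Under exogeneity and monotonicity, PN = (p₁ − p₀) / p₁.
PN = (0.35195 − 0.25009) / 0.35195 = 0.10187 / 0.35195 ≈ 0.2894

PN ≈ 0.289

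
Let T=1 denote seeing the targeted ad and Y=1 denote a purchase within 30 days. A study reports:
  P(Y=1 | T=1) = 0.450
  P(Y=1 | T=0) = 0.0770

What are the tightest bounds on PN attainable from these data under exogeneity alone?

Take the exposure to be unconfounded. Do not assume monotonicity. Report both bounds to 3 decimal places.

Let p₁ = 0.45, p₀ = 0.077.
Under exogeneity alone the bounds on PN are max{0,(p₁−p₀)/p₁} ≤ PN ≤ min{1,(1−p₀)/p₁}.
  lower = (p₁ − p₀)/p₁ = 0.373 / 0.45 ≈ 0.8289
  upper = min{1, (1 − p₀)/p₁} = 0.923 / 0.45 ≈ 2.0511 → capped at 1

0.829 ≤ PN ≤ 1.000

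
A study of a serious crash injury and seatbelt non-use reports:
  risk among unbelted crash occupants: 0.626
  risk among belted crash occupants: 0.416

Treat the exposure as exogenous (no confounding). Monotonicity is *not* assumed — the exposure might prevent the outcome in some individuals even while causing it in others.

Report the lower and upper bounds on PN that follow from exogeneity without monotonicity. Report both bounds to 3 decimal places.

0.335 ≤ PN ≤ 0.933

Let p₁ = 0.626, p₀ = 0.416.
Under exogeneity alone the bounds on PN are max{0,(p₁−p₀)/p₁} ≤ PN ≤ min{1,(1−p₀)/p₁}.
  lower = (p₁ − p₀)/p₁ = 0.21 / 0.626 ≈ 0.3355
  upper = min{1, (1 − p₀)/p₁} = 0.584 / 0.626 ≈ 0.9329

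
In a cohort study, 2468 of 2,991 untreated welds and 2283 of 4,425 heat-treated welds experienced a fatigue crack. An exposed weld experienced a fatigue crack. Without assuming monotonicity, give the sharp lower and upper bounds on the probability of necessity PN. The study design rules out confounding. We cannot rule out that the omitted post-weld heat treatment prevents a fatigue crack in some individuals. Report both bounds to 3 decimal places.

p₁ = P(outcome | exposed) = 2468/2991 = 0.82514
p₀ = P(outcome | unexposed) = 2283/4425 = 0.51593
Under exogeneity alone the bounds on PN are max{0,(p₁−p₀)/p₁} ≤ PN ≤ min{1,(1−p₀)/p₁}.
  lower = (p₁ − p₀)/p₁ = 0.30921 / 0.82514 ≈ 0.3747
  upper = min{1, (1 − p₀)/p₁} = 0.48407 / 0.82514 ≈ 0.5866

0.375 ≤ PN ≤ 0.587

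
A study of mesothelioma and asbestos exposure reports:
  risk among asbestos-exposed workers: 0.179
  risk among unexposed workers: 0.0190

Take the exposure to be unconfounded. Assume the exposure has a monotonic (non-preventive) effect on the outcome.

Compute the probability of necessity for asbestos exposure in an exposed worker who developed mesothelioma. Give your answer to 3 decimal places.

Let p₁ = 0.179, p₀ = 0.019.
Under exogeneity and monotonicity, PN = (p₁ − p₀) / p₁.
PN = (0.179 − 0.019) / 0.179 = 0.16 / 0.179 ≈ 0.8939

PN ≈ 0.894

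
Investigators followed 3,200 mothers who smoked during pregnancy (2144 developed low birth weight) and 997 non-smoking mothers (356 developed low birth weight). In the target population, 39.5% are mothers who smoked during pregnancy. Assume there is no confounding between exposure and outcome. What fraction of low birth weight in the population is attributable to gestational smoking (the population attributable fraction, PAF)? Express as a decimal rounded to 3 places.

p₁ = P(outcome | exposed) = 2144/3200 = 0.67
p₀ = P(outcome | unexposed) = 356/997 = 0.35707
Overall risk P(Y=1) = π·p₁ + (1−π)·p₀ = 0.395×0.67 + 0.605×0.35707 = 0.48068.
Under exogeneity, PAF = [P(Y=1) − p₀] / P(Y=1).
PAF = (0.48068 − 0.35707) / 0.48068 ≈ 0.2572

PAF ≈ 0.257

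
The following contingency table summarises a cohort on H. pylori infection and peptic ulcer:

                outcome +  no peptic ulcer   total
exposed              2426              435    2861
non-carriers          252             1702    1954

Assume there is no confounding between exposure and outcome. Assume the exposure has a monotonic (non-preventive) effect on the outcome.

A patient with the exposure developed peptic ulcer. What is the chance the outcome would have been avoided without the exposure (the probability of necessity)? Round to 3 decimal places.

PN ≈ 0.848

p₁ = P(outcome | exposed) = 2426/2861 = 0.84796
p₀ = P(outcome | unexposed) = 252/1954 = 0.12897
Under exogeneity and monotonicity, PN = (p₁ − p₀) / p₁.
PN = (0.84796 − 0.12897) / 0.84796 = 0.71899 / 0.84796 ≈ 0.8479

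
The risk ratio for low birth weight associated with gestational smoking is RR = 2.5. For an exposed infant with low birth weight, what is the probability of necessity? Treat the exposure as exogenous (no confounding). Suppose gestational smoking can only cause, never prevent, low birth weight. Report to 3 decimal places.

PN ≈ 0.600

Under exogeneity and monotonicity, PN = (RR − 1) / RR = 1 − 1/RR.
PN = (2.5 − 1) / 2.5 = 1.5 / 2.5 ≈ 0.6000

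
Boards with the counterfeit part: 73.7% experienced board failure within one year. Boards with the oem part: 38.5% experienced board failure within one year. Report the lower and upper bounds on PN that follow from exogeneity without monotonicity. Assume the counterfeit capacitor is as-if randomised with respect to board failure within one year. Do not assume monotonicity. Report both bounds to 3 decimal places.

p₁ = 0.737, p₀ = 0.385.
Under exogeneity alone the bounds on PN are max{0,(p₁−p₀)/p₁} ≤ PN ≤ min{1,(1−p₀)/p₁}.
  lower = (p₁ − p₀)/p₁ = 0.352 / 0.737 ≈ 0.4776
  upper = min{1, (1 − p₀)/p₁} = 0.615 / 0.737 ≈ 0.8345

0.478 ≤ PN ≤ 0.834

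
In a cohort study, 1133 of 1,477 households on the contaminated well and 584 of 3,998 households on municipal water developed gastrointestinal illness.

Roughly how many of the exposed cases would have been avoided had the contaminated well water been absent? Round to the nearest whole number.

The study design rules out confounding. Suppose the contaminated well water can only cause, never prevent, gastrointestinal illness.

about 917 cases

p₁ = P(outcome | exposed) = 1133/1477 = 0.7671
p₀ = P(outcome | unexposed) = 584/3998 = 0.14607
PN = (p₁ − p₀)/p₁ = (0.7671 − 0.14607) / 0.7671 ≈ 0.80958.
Attributable cases ≈ PN × (exposed cases) = 0.80958 × 1133 ≈ 917.25.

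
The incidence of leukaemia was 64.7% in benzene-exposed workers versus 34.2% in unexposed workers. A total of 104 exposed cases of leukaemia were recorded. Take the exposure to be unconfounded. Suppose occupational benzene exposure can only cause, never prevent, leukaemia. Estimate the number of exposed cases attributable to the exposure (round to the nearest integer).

p₁ = 0.647, p₀ = 0.342.
PN = (p₁ − p₀)/p₁ = (0.647 − 0.342) / 0.647 ≈ 0.47141.
Attributable cases ≈ PN × (exposed cases) = 0.47141 × 104 ≈ 49.03.

about 49 cases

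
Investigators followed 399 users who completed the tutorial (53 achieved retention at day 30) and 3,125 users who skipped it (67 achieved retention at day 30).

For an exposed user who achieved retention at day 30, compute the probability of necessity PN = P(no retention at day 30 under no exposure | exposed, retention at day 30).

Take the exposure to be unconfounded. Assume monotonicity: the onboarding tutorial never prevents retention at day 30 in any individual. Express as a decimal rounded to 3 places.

p₁ = P(outcome | exposed) = 53/399 = 0.13283
p₀ = P(outcome | unexposed) = 67/3125 = 0.02144
Under exogeneity and monotonicity, PN = (p₁ − p₀) / p₁.
PN = (0.13283 − 0.02144) / 0.13283 = 0.11139 / 0.13283 ≈ 0.8386

PN ≈ 0.839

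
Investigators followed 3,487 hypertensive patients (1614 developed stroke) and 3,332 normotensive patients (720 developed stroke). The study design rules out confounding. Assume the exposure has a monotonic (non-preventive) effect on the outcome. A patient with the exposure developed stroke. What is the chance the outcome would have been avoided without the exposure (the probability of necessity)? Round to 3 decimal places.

PN ≈ 0.533

p₁ = P(outcome | exposed) = 1614/3487 = 0.46286
p₀ = P(outcome | unexposed) = 720/3332 = 0.21609
Under exogeneity and monotonicity, PN = (p₁ − p₀) / p₁.
PN = (0.46286 − 0.21609) / 0.46286 = 0.24678 / 0.46286 ≈ 0.5332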